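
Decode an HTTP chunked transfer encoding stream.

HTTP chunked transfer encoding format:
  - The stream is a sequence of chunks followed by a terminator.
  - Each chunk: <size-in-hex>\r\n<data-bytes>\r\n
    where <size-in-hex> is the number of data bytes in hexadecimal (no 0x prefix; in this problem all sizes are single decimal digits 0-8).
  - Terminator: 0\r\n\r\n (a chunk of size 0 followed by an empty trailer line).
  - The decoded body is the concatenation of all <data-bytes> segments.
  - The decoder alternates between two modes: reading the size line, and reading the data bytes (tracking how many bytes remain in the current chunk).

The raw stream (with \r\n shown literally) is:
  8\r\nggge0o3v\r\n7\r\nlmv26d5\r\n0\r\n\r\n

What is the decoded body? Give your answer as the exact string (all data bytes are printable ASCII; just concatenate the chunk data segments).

Chunk 1: stream[0..1]='8' size=0x8=8, data at stream[3..11]='ggge0o3v' -> body[0..8], body so far='ggge0o3v'
Chunk 2: stream[13..14]='7' size=0x7=7, data at stream[16..23]='lmv26d5' -> body[8..15], body so far='ggge0o3vlmv26d5'
Chunk 3: stream[25..26]='0' size=0 (terminator). Final body='ggge0o3vlmv26d5' (15 bytes)

Answer: ggge0o3vlmv26d5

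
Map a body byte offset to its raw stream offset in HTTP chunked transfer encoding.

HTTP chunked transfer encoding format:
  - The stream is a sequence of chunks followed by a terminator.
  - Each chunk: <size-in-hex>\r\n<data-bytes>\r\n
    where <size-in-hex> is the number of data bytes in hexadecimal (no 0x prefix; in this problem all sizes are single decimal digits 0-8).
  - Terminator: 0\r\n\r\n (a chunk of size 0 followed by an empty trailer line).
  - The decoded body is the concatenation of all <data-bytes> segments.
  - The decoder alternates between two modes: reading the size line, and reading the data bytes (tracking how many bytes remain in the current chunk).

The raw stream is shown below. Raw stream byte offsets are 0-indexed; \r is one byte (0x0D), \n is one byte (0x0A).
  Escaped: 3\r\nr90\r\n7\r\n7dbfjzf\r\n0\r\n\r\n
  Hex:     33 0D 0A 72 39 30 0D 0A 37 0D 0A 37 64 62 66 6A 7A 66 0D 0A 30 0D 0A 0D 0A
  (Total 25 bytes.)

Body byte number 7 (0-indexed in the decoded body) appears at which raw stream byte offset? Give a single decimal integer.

Answer: 15

Derivation:
Chunk 1: stream[0..1]='3' size=0x3=3, data at stream[3..6]='r90' -> body[0..3], body so far='r90'
Chunk 2: stream[8..9]='7' size=0x7=7, data at stream[11..18]='7dbfjzf' -> body[3..10], body so far='r907dbfjzf'
Chunk 3: stream[20..21]='0' size=0 (terminator). Final body='r907dbfjzf' (10 bytes)
Body byte 7 at stream offset 15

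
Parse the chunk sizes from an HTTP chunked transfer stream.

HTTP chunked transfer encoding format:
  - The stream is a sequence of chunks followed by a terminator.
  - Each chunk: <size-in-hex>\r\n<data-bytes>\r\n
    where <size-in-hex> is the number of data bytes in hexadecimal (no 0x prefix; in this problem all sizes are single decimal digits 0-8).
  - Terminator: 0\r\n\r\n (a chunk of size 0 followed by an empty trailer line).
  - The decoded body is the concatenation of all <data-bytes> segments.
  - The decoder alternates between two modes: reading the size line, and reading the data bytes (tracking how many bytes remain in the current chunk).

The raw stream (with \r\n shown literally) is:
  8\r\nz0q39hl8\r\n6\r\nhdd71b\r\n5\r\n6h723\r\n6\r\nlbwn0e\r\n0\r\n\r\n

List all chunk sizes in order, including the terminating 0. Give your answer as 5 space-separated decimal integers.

Chunk 1: stream[0..1]='8' size=0x8=8, data at stream[3..11]='z0q39hl8' -> body[0..8], body so far='z0q39hl8'
Chunk 2: stream[13..14]='6' size=0x6=6, data at stream[16..22]='hdd71b' -> body[8..14], body so far='z0q39hl8hdd71b'
Chunk 3: stream[24..25]='5' size=0x5=5, data at stream[27..32]='6h723' -> body[14..19], body so far='z0q39hl8hdd71b6h723'
Chunk 4: stream[34..35]='6' size=0x6=6, data at stream[37..43]='lbwn0e' -> body[19..25], body so far='z0q39hl8hdd71b6h723lbwn0e'
Chunk 5: stream[45..46]='0' size=0 (terminator). Final body='z0q39hl8hdd71b6h723lbwn0e' (25 bytes)

Answer: 8 6 5 6 0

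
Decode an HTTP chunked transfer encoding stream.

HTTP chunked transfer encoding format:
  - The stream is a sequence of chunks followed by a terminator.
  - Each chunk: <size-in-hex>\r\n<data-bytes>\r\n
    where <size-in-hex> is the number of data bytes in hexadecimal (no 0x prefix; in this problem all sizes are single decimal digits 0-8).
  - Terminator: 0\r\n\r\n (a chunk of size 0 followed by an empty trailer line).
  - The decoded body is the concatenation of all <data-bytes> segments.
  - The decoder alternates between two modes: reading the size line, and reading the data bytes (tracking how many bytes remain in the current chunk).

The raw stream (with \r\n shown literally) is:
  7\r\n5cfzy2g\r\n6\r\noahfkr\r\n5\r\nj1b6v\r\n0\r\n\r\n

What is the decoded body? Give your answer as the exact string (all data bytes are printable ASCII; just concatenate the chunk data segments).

Answer: 5cfzy2goahfkrj1b6v

Derivation:
Chunk 1: stream[0..1]='7' size=0x7=7, data at stream[3..10]='5cfzy2g' -> body[0..7], body so far='5cfzy2g'
Chunk 2: stream[12..13]='6' size=0x6=6, data at stream[15..21]='oahfkr' -> body[7..13], body so far='5cfzy2goahfkr'
Chunk 3: stream[23..24]='5' size=0x5=5, data at stream[26..31]='j1b6v' -> body[13..18], body so far='5cfzy2goahfkrj1b6v'
Chunk 4: stream[33..34]='0' size=0 (terminator). Final body='5cfzy2goahfkrj1b6v' (18 bytes)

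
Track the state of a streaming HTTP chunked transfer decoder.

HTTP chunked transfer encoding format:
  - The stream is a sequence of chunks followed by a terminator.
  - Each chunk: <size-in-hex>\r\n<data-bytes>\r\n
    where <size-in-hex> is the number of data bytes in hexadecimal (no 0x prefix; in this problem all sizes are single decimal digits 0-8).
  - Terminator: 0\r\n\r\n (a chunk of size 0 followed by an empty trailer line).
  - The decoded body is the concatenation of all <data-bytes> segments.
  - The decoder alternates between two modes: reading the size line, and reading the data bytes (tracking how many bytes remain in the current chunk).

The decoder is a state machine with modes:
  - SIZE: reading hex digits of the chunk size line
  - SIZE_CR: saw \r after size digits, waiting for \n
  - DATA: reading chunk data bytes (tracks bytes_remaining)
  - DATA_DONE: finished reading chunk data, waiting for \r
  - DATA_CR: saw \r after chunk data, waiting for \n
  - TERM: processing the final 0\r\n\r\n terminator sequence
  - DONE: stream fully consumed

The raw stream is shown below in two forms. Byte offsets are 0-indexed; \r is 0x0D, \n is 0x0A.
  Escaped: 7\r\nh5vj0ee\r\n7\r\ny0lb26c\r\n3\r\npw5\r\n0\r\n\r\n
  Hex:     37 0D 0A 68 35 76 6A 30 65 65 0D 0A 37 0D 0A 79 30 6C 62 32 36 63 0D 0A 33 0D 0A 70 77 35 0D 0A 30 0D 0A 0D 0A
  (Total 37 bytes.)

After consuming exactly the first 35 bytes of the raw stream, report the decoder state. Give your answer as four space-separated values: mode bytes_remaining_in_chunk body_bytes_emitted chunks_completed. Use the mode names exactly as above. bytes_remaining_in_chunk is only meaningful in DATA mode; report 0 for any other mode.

Byte 0 = '7': mode=SIZE remaining=0 emitted=0 chunks_done=0
Byte 1 = 0x0D: mode=SIZE_CR remaining=0 emitted=0 chunks_done=0
Byte 2 = 0x0A: mode=DATA remaining=7 emitted=0 chunks_done=0
Byte 3 = 'h': mode=DATA remaining=6 emitted=1 chunks_done=0
Byte 4 = '5': mode=DATA remaining=5 emitted=2 chunks_done=0
Byte 5 = 'v': mode=DATA remaining=4 emitted=3 chunks_done=0
Byte 6 = 'j': mode=DATA remaining=3 emitted=4 chunks_done=0
Byte 7 = '0': mode=DATA remaining=2 emitted=5 chunks_done=0
Byte 8 = 'e': mode=DATA remaining=1 emitted=6 chunks_done=0
Byte 9 = 'e': mode=DATA_DONE remaining=0 emitted=7 chunks_done=0
Byte 10 = 0x0D: mode=DATA_CR remaining=0 emitted=7 chunks_done=0
Byte 11 = 0x0A: mode=SIZE remaining=0 emitted=7 chunks_done=1
Byte 12 = '7': mode=SIZE remaining=0 emitted=7 chunks_done=1
Byte 13 = 0x0D: mode=SIZE_CR remaining=0 emitted=7 chunks_done=1
Byte 14 = 0x0A: mode=DATA remaining=7 emitted=7 chunks_done=1
Byte 15 = 'y': mode=DATA remaining=6 emitted=8 chunks_done=1
Byte 16 = '0': mode=DATA remaining=5 emitted=9 chunks_done=1
Byte 17 = 'l': mode=DATA remaining=4 emitted=10 chunks_done=1
Byte 18 = 'b': mode=DATA remaining=3 emitted=11 chunks_done=1
Byte 19 = '2': mode=DATA remaining=2 emitted=12 chunks_done=1
Byte 20 = '6': mode=DATA remaining=1 emitted=13 chunks_done=1
Byte 21 = 'c': mode=DATA_DONE remaining=0 emitted=14 chunks_done=1
Byte 22 = 0x0D: mode=DATA_CR remaining=0 emitted=14 chunks_done=1
Byte 23 = 0x0A: mode=SIZE remaining=0 emitted=14 chunks_done=2
Byte 24 = '3': mode=SIZE remaining=0 emitted=14 chunks_done=2
Byte 25 = 0x0D: mode=SIZE_CR remaining=0 emitted=14 chunks_done=2
Byte 26 = 0x0A: mode=DATA remaining=3 emitted=14 chunks_done=2
Byte 27 = 'p': mode=DATA remaining=2 emitted=15 chunks_done=2
Byte 28 = 'w': mode=DATA remaining=1 emitted=16 chunks_done=2
Byte 29 = '5': mode=DATA_DONE remaining=0 emitted=17 chunks_done=2
Byte 30 = 0x0D: mode=DATA_CR remaining=0 emitted=17 chunks_done=2
Byte 31 = 0x0A: mode=SIZE remaining=0 emitted=17 chunks_done=3
Byte 32 = '0': mode=SIZE remaining=0 emitted=17 chunks_done=3
Byte 33 = 0x0D: mode=SIZE_CR remaining=0 emitted=17 chunks_done=3
Byte 34 = 0x0A: mode=TERM remaining=0 emitted=17 chunks_done=3

Answer: TERM 0 17 3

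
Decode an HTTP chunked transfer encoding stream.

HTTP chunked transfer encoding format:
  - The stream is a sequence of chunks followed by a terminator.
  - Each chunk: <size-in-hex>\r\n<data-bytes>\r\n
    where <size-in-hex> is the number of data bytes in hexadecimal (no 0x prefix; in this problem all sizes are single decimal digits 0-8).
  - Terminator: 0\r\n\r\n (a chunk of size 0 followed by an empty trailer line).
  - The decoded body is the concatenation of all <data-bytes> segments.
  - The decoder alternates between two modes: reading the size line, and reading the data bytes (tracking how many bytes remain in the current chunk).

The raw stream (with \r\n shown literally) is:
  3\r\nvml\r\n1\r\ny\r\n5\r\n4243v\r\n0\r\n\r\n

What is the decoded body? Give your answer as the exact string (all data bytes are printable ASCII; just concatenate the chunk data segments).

Chunk 1: stream[0..1]='3' size=0x3=3, data at stream[3..6]='vml' -> body[0..3], body so far='vml'
Chunk 2: stream[8..9]='1' size=0x1=1, data at stream[11..12]='y' -> body[3..4], body so far='vmly'
Chunk 3: stream[14..15]='5' size=0x5=5, data at stream[17..22]='4243v' -> body[4..9], body so far='vmly4243v'
Chunk 4: stream[24..25]='0' size=0 (terminator). Final body='vmly4243v' (9 bytes)

Answer: vmly4243v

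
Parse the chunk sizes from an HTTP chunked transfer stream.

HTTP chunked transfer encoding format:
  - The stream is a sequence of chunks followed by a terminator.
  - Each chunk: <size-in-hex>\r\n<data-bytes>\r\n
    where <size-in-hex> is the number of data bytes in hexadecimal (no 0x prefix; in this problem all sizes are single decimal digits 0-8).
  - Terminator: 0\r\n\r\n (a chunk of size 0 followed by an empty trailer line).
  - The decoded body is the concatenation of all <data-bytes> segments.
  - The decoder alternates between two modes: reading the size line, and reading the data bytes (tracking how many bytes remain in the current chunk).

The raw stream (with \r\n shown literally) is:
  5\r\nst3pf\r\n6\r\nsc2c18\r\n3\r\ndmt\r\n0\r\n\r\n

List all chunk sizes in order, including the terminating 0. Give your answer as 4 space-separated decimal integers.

Chunk 1: stream[0..1]='5' size=0x5=5, data at stream[3..8]='st3pf' -> body[0..5], body so far='st3pf'
Chunk 2: stream[10..11]='6' size=0x6=6, data at stream[13..19]='sc2c18' -> body[5..11], body so far='st3pfsc2c18'
Chunk 3: stream[21..22]='3' size=0x3=3, data at stream[24..27]='dmt' -> body[11..14], body so far='st3pfsc2c18dmt'
Chunk 4: stream[29..30]='0' size=0 (terminator). Final body='st3pfsc2c18dmt' (14 bytes)

Answer: 5 6 3 0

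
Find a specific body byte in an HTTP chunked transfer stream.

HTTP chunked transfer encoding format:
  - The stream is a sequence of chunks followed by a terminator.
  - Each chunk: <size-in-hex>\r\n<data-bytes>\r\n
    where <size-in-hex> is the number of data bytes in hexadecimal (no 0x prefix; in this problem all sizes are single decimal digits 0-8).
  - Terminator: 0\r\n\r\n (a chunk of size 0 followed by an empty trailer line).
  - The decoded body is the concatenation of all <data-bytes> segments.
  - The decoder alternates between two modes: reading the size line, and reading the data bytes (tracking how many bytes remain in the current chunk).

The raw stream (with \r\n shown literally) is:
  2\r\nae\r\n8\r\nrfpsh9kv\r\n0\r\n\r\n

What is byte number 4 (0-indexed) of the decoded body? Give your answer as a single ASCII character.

Answer: p

Derivation:
Chunk 1: stream[0..1]='2' size=0x2=2, data at stream[3..5]='ae' -> body[0..2], body so far='ae'
Chunk 2: stream[7..8]='8' size=0x8=8, data at stream[10..18]='rfpsh9kv' -> body[2..10], body so far='aerfpsh9kv'
Chunk 3: stream[20..21]='0' size=0 (terminator). Final body='aerfpsh9kv' (10 bytes)
Body byte 4 = 'p'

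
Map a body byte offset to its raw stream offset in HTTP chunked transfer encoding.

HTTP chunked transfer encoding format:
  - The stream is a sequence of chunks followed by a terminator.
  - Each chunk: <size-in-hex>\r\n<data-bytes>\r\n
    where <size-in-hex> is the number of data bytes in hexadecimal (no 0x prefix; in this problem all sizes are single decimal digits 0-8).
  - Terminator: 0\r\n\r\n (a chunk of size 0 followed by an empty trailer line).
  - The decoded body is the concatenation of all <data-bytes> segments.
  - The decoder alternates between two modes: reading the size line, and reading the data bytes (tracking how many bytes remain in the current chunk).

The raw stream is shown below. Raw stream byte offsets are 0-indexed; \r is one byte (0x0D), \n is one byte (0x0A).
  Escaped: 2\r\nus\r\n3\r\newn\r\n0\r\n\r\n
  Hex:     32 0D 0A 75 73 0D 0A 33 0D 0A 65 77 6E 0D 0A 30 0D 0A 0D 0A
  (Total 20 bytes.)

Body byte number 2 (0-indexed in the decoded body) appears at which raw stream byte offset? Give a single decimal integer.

Chunk 1: stream[0..1]='2' size=0x2=2, data at stream[3..5]='us' -> body[0..2], body so far='us'
Chunk 2: stream[7..8]='3' size=0x3=3, data at stream[10..13]='ewn' -> body[2..5], body so far='usewn'
Chunk 3: stream[15..16]='0' size=0 (terminator). Final body='usewn' (5 bytes)
Body byte 2 at stream offset 10

Answer: 10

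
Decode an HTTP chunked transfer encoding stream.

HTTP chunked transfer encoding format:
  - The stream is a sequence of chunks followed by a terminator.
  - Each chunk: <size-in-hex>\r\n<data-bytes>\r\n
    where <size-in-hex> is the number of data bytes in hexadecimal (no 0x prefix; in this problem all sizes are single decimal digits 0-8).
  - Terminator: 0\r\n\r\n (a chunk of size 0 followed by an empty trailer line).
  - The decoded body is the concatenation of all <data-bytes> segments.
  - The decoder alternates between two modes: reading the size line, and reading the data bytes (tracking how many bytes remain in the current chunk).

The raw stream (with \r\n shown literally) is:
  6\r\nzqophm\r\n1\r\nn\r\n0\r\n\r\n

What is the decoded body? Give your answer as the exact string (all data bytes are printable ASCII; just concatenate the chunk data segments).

Chunk 1: stream[0..1]='6' size=0x6=6, data at stream[3..9]='zqophm' -> body[0..6], body so far='zqophm'
Chunk 2: stream[11..12]='1' size=0x1=1, data at stream[14..15]='n' -> body[6..7], body so far='zqophmn'
Chunk 3: stream[17..18]='0' size=0 (terminator). Final body='zqophmn' (7 bytes)

Answer: zqophmn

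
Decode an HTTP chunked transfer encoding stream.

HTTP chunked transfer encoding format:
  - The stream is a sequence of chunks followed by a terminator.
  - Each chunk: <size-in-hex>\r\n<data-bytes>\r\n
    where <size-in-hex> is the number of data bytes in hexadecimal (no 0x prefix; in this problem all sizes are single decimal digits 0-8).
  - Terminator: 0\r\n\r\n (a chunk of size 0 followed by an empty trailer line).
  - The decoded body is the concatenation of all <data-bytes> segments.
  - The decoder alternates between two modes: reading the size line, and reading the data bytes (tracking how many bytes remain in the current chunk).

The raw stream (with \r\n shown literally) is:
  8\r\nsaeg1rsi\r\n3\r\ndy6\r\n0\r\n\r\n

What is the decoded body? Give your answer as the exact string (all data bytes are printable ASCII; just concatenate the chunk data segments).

Answer: saeg1rsidy6

Derivation:
Chunk 1: stream[0..1]='8' size=0x8=8, data at stream[3..11]='saeg1rsi' -> body[0..8], body so far='saeg1rsi'
Chunk 2: stream[13..14]='3' size=0x3=3, data at stream[16..19]='dy6' -> body[8..11], body so far='saeg1rsidy6'
Chunk 3: stream[21..22]='0' size=0 (terminator). Final body='saeg1rsidy6' (11 bytes)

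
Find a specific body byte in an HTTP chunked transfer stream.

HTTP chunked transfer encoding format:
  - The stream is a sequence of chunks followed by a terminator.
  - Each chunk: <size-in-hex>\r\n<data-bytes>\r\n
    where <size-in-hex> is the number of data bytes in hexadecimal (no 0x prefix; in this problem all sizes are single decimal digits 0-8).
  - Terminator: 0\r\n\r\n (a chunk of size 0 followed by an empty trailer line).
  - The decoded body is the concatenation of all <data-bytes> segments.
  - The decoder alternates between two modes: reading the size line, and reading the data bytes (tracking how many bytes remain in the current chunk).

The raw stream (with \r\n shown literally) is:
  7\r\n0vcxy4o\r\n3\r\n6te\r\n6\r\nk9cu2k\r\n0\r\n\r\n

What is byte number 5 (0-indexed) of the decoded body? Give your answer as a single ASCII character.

Answer: 4

Derivation:
Chunk 1: stream[0..1]='7' size=0x7=7, data at stream[3..10]='0vcxy4o' -> body[0..7], body so far='0vcxy4o'
Chunk 2: stream[12..13]='3' size=0x3=3, data at stream[15..18]='6te' -> body[7..10], body so far='0vcxy4o6te'
Chunk 3: stream[20..21]='6' size=0x6=6, data at stream[23..29]='k9cu2k' -> body[10..16], body so far='0vcxy4o6tek9cu2k'
Chunk 4: stream[31..32]='0' size=0 (terminator). Final body='0vcxy4o6tek9cu2k' (16 bytes)
Body byte 5 = '4'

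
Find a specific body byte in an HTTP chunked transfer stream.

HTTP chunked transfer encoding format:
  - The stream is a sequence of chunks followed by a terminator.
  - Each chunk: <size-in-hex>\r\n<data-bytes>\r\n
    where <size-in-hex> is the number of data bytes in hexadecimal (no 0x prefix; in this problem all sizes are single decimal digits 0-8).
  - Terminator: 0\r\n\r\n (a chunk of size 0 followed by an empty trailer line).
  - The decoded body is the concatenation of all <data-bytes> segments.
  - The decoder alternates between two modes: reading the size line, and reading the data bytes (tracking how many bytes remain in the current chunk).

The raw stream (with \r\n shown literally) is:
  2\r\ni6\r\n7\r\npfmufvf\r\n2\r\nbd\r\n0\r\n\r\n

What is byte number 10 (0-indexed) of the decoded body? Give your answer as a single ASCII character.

Chunk 1: stream[0..1]='2' size=0x2=2, data at stream[3..5]='i6' -> body[0..2], body so far='i6'
Chunk 2: stream[7..8]='7' size=0x7=7, data at stream[10..17]='pfmufvf' -> body[2..9], body so far='i6pfmufvf'
Chunk 3: stream[19..20]='2' size=0x2=2, data at stream[22..24]='bd' -> body[9..11], body so far='i6pfmufvfbd'
Chunk 4: stream[26..27]='0' size=0 (terminator). Final body='i6pfmufvfbd' (11 bytes)
Body byte 10 = 'd'

Answer: d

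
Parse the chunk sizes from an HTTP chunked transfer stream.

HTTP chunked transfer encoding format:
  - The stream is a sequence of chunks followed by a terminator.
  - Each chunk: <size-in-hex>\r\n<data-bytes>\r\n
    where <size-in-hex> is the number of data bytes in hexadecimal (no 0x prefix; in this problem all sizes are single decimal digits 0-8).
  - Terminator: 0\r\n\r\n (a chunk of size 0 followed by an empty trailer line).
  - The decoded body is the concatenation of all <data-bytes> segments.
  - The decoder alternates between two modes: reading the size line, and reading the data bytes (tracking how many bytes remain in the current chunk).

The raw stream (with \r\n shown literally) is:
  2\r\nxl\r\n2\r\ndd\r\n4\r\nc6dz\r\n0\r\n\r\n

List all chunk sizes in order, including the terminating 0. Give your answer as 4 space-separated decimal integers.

Chunk 1: stream[0..1]='2' size=0x2=2, data at stream[3..5]='xl' -> body[0..2], body so far='xl'
Chunk 2: stream[7..8]='2' size=0x2=2, data at stream[10..12]='dd' -> body[2..4], body so far='xldd'
Chunk 3: stream[14..15]='4' size=0x4=4, data at stream[17..21]='c6dz' -> body[4..8], body so far='xlddc6dz'
Chunk 4: stream[23..24]='0' size=0 (terminator). Final body='xlddc6dz' (8 bytes)

Answer: 2 2 4 0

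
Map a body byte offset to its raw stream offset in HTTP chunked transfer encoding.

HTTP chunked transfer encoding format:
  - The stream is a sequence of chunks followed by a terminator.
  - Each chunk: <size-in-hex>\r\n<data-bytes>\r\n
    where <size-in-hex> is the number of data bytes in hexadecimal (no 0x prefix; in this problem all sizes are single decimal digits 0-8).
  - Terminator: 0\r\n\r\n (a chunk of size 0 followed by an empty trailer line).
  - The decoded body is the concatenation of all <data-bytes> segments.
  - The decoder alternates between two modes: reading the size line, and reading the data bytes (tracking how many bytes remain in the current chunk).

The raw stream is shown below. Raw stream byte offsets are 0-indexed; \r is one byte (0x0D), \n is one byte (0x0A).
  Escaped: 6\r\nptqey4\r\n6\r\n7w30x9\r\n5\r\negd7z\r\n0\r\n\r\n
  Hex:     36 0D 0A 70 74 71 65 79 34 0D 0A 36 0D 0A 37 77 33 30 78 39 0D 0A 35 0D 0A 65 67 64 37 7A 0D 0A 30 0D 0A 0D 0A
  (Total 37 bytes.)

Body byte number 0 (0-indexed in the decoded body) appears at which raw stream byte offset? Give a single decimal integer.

Chunk 1: stream[0..1]='6' size=0x6=6, data at stream[3..9]='ptqey4' -> body[0..6], body so far='ptqey4'
Chunk 2: stream[11..12]='6' size=0x6=6, data at stream[14..20]='7w30x9' -> body[6..12], body so far='ptqey47w30x9'
Chunk 3: stream[22..23]='5' size=0x5=5, data at stream[25..30]='egd7z' -> body[12..17], body so far='ptqey47w30x9egd7z'
Chunk 4: stream[32..33]='0' size=0 (terminator). Final body='ptqey47w30x9egd7z' (17 bytes)
Body byte 0 at stream offset 3

Answer: 3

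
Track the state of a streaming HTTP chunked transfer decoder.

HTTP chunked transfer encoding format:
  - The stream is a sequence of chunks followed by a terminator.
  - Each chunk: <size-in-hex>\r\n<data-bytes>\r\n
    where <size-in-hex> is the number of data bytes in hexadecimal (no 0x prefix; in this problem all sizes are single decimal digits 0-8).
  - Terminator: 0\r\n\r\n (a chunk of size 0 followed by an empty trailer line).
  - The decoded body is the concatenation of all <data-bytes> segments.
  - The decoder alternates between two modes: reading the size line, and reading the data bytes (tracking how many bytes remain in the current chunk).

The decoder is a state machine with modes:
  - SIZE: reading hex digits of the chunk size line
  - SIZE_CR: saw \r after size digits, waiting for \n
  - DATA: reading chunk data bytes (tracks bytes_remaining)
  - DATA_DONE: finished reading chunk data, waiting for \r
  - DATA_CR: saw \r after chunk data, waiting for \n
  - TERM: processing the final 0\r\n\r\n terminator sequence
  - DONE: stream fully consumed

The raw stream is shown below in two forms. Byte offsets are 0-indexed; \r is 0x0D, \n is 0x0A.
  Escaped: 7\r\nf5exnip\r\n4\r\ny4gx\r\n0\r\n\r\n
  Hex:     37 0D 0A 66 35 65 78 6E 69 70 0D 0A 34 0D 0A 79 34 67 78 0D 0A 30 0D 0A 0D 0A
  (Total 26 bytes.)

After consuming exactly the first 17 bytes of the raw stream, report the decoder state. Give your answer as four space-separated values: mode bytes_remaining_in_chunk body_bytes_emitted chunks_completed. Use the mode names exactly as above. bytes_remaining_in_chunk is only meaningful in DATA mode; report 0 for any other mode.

Answer: DATA 2 9 1

Derivation:
Byte 0 = '7': mode=SIZE remaining=0 emitted=0 chunks_done=0
Byte 1 = 0x0D: mode=SIZE_CR remaining=0 emitted=0 chunks_done=0
Byte 2 = 0x0A: mode=DATA remaining=7 emitted=0 chunks_done=0
Byte 3 = 'f': mode=DATA remaining=6 emitted=1 chunks_done=0
Byte 4 = '5': mode=DATA remaining=5 emitted=2 chunks_done=0
Byte 5 = 'e': mode=DATA remaining=4 emitted=3 chunks_done=0
Byte 6 = 'x': mode=DATA remaining=3 emitted=4 chunks_done=0
Byte 7 = 'n': mode=DATA remaining=2 emitted=5 chunks_done=0
Byte 8 = 'i': mode=DATA remaining=1 emitted=6 chunks_done=0
Byte 9 = 'p': mode=DATA_DONE remaining=0 emitted=7 chunks_done=0
Byte 10 = 0x0D: mode=DATA_CR remaining=0 emitted=7 chunks_done=0
Byte 11 = 0x0A: mode=SIZE remaining=0 emitted=7 chunks_done=1
Byte 12 = '4': mode=SIZE remaining=0 emitted=7 chunks_done=1
Byte 13 = 0x0D: mode=SIZE_CR remaining=0 emitted=7 chunks_done=1
Byte 14 = 0x0A: mode=DATA remaining=4 emitted=7 chunks_done=1
Byte 15 = 'y': mode=DATA remaining=3 emitted=8 chunks_done=1
Byte 16 = '4': mode=DATA remaining=2 emitted=9 chunks_done=1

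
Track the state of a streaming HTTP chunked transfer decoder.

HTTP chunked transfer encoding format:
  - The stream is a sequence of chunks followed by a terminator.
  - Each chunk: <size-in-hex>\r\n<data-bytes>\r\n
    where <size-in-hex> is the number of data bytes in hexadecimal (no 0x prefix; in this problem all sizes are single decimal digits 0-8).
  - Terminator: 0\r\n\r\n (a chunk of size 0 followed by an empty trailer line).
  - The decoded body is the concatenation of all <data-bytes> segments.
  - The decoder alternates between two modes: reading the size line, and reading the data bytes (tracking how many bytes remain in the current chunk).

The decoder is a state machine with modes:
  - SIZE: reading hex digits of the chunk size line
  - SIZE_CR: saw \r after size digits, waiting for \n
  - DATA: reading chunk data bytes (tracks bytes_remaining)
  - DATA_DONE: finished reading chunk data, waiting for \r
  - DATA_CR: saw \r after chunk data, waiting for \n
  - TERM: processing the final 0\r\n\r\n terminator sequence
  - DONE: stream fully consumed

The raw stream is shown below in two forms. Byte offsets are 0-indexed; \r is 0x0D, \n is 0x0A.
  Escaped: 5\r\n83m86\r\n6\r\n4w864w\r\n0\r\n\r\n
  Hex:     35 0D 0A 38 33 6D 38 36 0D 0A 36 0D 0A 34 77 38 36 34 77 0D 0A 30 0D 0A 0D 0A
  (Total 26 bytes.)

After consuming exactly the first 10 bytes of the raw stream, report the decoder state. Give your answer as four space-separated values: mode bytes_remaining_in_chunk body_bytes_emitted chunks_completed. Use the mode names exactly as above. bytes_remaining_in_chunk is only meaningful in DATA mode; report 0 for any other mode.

Byte 0 = '5': mode=SIZE remaining=0 emitted=0 chunks_done=0
Byte 1 = 0x0D: mode=SIZE_CR remaining=0 emitted=0 chunks_done=0
Byte 2 = 0x0A: mode=DATA remaining=5 emitted=0 chunks_done=0
Byte 3 = '8': mode=DATA remaining=4 emitted=1 chunks_done=0
Byte 4 = '3': mode=DATA remaining=3 emitted=2 chunks_done=0
Byte 5 = 'm': mode=DATA remaining=2 emitted=3 chunks_done=0
Byte 6 = '8': mode=DATA remaining=1 emitted=4 chunks_done=0
Byte 7 = '6': mode=DATA_DONE remaining=0 emitted=5 chunks_done=0
Byte 8 = 0x0D: mode=DATA_CR remaining=0 emitted=5 chunks_done=0
Byte 9 = 0x0A: mode=SIZE remaining=0 emitted=5 chunks_done=1

Answer: SIZE 0 5 1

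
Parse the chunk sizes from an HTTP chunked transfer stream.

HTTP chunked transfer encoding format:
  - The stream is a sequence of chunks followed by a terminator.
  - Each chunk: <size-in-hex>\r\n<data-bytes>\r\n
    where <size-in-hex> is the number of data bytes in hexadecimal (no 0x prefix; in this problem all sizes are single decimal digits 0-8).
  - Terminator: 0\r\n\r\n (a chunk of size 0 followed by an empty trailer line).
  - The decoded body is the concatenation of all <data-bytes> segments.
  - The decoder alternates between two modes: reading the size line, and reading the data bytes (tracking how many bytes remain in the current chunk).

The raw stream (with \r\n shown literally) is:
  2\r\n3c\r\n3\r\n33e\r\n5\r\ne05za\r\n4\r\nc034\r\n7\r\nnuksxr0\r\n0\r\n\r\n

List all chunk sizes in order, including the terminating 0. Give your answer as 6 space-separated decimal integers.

Answer: 2 3 5 4 7 0

Derivation:
Chunk 1: stream[0..1]='2' size=0x2=2, data at stream[3..5]='3c' -> body[0..2], body so far='3c'
Chunk 2: stream[7..8]='3' size=0x3=3, data at stream[10..13]='33e' -> body[2..5], body so far='3c33e'
Chunk 3: stream[15..16]='5' size=0x5=5, data at stream[18..23]='e05za' -> body[5..10], body so far='3c33ee05za'
Chunk 4: stream[25..26]='4' size=0x4=4, data at stream[28..32]='c034' -> body[10..14], body so far='3c33ee05zac034'
Chunk 5: stream[34..35]='7' size=0x7=7, data at stream[37..44]='nuksxr0' -> body[14..21], body so far='3c33ee05zac034nuksxr0'
Chunk 6: stream[46..47]='0' size=0 (terminator). Final body='3c33ee05zac034nuksxr0' (21 bytes)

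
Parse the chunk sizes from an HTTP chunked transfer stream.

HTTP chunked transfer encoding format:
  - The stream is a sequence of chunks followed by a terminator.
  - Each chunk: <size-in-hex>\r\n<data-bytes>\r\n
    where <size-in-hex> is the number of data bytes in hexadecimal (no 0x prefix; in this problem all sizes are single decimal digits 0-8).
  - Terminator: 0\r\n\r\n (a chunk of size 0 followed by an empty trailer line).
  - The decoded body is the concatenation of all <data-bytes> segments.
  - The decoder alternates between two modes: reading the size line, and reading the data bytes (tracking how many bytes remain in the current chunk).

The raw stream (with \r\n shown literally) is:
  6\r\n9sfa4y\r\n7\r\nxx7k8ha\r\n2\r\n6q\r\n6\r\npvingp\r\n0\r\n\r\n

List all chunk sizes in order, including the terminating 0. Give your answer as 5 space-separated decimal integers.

Answer: 6 7 2 6 0

Derivation:
Chunk 1: stream[0..1]='6' size=0x6=6, data at stream[3..9]='9sfa4y' -> body[0..6], body so far='9sfa4y'
Chunk 2: stream[11..12]='7' size=0x7=7, data at stream[14..21]='xx7k8ha' -> body[6..13], body so far='9sfa4yxx7k8ha'
Chunk 3: stream[23..24]='2' size=0x2=2, data at stream[26..28]='6q' -> body[13..15], body so far='9sfa4yxx7k8ha6q'
Chunk 4: stream[30..31]='6' size=0x6=6, data at stream[33..39]='pvingp' -> body[15..21], body so far='9sfa4yxx7k8ha6qpvingp'
Chunk 5: stream[41..42]='0' size=0 (terminator). Final body='9sfa4yxx7k8ha6qpvingp' (21 bytes)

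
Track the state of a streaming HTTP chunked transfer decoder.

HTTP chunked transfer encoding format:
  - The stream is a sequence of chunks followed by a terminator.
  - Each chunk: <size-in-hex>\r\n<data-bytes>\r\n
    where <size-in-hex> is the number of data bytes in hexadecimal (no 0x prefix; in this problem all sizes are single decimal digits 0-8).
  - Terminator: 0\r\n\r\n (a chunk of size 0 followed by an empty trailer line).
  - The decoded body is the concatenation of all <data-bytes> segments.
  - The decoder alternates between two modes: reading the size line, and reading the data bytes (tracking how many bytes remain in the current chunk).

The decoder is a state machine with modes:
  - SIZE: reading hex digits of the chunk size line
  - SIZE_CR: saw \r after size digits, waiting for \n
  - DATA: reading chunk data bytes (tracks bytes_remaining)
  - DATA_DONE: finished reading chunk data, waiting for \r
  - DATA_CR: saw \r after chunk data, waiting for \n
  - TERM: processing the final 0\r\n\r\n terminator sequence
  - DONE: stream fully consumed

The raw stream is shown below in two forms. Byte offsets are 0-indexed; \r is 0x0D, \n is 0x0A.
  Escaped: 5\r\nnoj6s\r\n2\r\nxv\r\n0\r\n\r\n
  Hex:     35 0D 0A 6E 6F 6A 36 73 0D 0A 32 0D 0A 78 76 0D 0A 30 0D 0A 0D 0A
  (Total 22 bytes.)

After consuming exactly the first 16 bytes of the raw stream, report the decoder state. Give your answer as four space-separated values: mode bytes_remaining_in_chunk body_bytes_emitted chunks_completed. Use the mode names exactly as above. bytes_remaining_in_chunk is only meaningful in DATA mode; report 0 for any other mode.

Answer: DATA_CR 0 7 1

Derivation:
Byte 0 = '5': mode=SIZE remaining=0 emitted=0 chunks_done=0
Byte 1 = 0x0D: mode=SIZE_CR remaining=0 emitted=0 chunks_done=0
Byte 2 = 0x0A: mode=DATA remaining=5 emitted=0 chunks_done=0
Byte 3 = 'n': mode=DATA remaining=4 emitted=1 chunks_done=0
Byte 4 = 'o': mode=DATA remaining=3 emitted=2 chunks_done=0
Byte 5 = 'j': mode=DATA remaining=2 emitted=3 chunks_done=0
Byte 6 = '6': mode=DATA remaining=1 emitted=4 chunks_done=0
Byte 7 = 's': mode=DATA_DONE remaining=0 emitted=5 chunks_done=0
Byte 8 = 0x0D: mode=DATA_CR remaining=0 emitted=5 chunks_done=0
Byte 9 = 0x0A: mode=SIZE remaining=0 emitted=5 chunks_done=1
Byte 10 = '2': mode=SIZE remaining=0 emitted=5 chunks_done=1
Byte 11 = 0x0D: mode=SIZE_CR remaining=0 emitted=5 chunks_done=1
Byte 12 = 0x0A: mode=DATA remaining=2 emitted=5 chunks_done=1
Byte 13 = 'x': mode=DATA remaining=1 emitted=6 chunks_done=1
Byte 14 = 'v': mode=DATA_DONE remaining=0 emitted=7 chunks_done=1
Byte 15 = 0x0D: mode=DATA_CR remaining=0 emitted=7 chunks_done=1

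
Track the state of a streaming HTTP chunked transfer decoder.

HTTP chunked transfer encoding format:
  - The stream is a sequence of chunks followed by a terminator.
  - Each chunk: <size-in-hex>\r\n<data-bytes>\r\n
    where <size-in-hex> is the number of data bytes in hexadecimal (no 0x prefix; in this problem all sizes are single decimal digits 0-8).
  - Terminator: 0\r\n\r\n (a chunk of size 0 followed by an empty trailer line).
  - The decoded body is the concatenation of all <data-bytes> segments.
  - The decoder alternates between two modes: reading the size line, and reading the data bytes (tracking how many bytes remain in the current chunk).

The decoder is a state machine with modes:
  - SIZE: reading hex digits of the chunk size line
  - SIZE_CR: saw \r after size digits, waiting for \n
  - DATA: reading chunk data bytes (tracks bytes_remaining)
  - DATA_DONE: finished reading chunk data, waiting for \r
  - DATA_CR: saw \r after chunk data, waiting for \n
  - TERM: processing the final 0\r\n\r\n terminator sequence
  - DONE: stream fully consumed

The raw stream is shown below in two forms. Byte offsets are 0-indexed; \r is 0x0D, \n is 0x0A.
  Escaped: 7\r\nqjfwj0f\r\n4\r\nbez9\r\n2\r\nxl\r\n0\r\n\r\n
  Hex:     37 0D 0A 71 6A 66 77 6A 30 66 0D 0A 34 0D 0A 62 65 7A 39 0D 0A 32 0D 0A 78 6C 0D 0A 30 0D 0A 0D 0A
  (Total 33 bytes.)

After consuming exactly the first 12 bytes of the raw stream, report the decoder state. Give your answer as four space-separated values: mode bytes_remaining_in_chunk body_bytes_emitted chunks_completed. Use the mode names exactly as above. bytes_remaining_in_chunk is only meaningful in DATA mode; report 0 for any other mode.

Answer: SIZE 0 7 1

Derivation:
Byte 0 = '7': mode=SIZE remaining=0 emitted=0 chunks_done=0
Byte 1 = 0x0D: mode=SIZE_CR remaining=0 emitted=0 chunks_done=0
Byte 2 = 0x0A: mode=DATA remaining=7 emitted=0 chunks_done=0
Byte 3 = 'q': mode=DATA remaining=6 emitted=1 chunks_done=0
Byte 4 = 'j': mode=DATA remaining=5 emitted=2 chunks_done=0
Byte 5 = 'f': mode=DATA remaining=4 emitted=3 chunks_done=0
Byte 6 = 'w': mode=DATA remaining=3 emitted=4 chunks_done=0
Byte 7 = 'j': mode=DATA remaining=2 emitted=5 chunks_done=0
Byte 8 = '0': mode=DATA remaining=1 emitted=6 chunks_done=0
Byte 9 = 'f': mode=DATA_DONE remaining=0 emitted=7 chunks_done=0
Byte 10 = 0x0D: mode=DATA_CR remaining=0 emitted=7 chunks_done=0
Byte 11 = 0x0A: mode=SIZE remaining=0 emitted=7 chunks_done=1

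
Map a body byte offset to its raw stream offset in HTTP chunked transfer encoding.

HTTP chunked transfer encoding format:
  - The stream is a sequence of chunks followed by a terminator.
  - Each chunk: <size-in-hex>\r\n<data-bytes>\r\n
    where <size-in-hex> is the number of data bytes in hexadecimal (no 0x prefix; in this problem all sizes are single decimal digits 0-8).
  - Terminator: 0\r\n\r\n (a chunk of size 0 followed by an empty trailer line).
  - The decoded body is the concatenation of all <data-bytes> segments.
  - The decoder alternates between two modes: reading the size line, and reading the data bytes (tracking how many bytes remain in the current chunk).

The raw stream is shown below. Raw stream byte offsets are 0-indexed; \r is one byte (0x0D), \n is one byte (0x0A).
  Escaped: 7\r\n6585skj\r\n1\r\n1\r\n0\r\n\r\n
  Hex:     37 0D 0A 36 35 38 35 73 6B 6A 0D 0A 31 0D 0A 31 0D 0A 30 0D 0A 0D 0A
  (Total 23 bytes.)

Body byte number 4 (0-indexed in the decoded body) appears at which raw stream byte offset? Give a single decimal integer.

Chunk 1: stream[0..1]='7' size=0x7=7, data at stream[3..10]='6585skj' -> body[0..7], body so far='6585skj'
Chunk 2: stream[12..13]='1' size=0x1=1, data at stream[15..16]='1' -> body[7..8], body so far='6585skj1'
Chunk 3: stream[18..19]='0' size=0 (terminator). Final body='6585skj1' (8 bytes)
Body byte 4 at stream offset 7

Answer: 7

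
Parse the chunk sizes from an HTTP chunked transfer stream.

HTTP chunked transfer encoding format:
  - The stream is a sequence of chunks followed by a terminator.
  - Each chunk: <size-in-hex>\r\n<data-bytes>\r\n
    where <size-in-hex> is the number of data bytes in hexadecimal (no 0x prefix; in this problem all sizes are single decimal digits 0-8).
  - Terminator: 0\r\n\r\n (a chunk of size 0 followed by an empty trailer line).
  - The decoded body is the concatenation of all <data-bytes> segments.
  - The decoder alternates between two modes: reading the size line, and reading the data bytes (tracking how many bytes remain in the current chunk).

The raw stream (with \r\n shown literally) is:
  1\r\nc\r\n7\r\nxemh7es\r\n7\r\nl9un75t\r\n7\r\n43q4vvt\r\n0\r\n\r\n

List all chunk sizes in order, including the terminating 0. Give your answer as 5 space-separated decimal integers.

Answer: 1 7 7 7 0

Derivation:
Chunk 1: stream[0..1]='1' size=0x1=1, data at stream[3..4]='c' -> body[0..1], body so far='c'
Chunk 2: stream[6..7]='7' size=0x7=7, data at stream[9..16]='xemh7es' -> body[1..8], body so far='cxemh7es'
Chunk 3: stream[18..19]='7' size=0x7=7, data at stream[21..28]='l9un75t' -> body[8..15], body so far='cxemh7esl9un75t'
Chunk 4: stream[30..31]='7' size=0x7=7, data at stream[33..40]='43q4vvt' -> body[15..22], body so far='cxemh7esl9un75t43q4vvt'
Chunk 5: stream[42..43]='0' size=0 (terminator). Final body='cxemh7esl9un75t43q4vvt' (22 bytes)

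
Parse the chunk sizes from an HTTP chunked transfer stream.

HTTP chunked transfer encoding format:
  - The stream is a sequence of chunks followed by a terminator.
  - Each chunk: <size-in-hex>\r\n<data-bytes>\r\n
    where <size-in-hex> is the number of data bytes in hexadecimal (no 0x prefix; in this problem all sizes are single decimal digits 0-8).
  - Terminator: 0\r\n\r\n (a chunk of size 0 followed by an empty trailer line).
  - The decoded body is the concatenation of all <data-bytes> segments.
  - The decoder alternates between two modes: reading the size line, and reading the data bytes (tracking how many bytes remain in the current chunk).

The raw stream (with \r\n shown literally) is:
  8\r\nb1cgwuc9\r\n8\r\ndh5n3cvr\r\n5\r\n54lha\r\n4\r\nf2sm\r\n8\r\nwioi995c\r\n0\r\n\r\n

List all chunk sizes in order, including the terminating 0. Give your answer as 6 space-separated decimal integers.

Chunk 1: stream[0..1]='8' size=0x8=8, data at stream[3..11]='b1cgwuc9' -> body[0..8], body so far='b1cgwuc9'
Chunk 2: stream[13..14]='8' size=0x8=8, data at stream[16..24]='dh5n3cvr' -> body[8..16], body so far='b1cgwuc9dh5n3cvr'
Chunk 3: stream[26..27]='5' size=0x5=5, data at stream[29..34]='54lha' -> body[16..21], body so far='b1cgwuc9dh5n3cvr54lha'
Chunk 4: stream[36..37]='4' size=0x4=4, data at stream[39..43]='f2sm' -> body[21..25], body so far='b1cgwuc9dh5n3cvr54lhaf2sm'
Chunk 5: stream[45..46]='8' size=0x8=8, data at stream[48..56]='wioi995c' -> body[25..33], body so far='b1cgwuc9dh5n3cvr54lhaf2smwioi995c'
Chunk 6: stream[58..59]='0' size=0 (terminator). Final body='b1cgwuc9dh5n3cvr54lhaf2smwioi995c' (33 bytes)

Answer: 8 8 5 4 8 0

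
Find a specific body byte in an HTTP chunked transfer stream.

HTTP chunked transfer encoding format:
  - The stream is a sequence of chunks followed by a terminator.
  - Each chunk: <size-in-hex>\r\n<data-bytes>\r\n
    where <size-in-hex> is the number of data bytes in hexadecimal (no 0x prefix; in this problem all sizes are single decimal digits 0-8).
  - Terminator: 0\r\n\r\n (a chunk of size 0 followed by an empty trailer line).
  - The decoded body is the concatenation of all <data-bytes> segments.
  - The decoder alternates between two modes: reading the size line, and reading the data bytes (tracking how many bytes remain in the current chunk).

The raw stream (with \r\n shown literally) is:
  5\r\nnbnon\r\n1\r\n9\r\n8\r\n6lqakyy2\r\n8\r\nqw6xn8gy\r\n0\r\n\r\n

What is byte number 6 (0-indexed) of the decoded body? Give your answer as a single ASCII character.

Answer: 6

Derivation:
Chunk 1: stream[0..1]='5' size=0x5=5, data at stream[3..8]='nbnon' -> body[0..5], body so far='nbnon'
Chunk 2: stream[10..11]='1' size=0x1=1, data at stream[13..14]='9' -> body[5..6], body so far='nbnon9'
Chunk 3: stream[16..17]='8' size=0x8=8, data at stream[19..27]='6lqakyy2' -> body[6..14], body so far='nbnon96lqakyy2'
Chunk 4: stream[29..30]='8' size=0x8=8, data at stream[32..40]='qw6xn8gy' -> body[14..22], body so far='nbnon96lqakyy2qw6xn8gy'
Chunk 5: stream[42..43]='0' size=0 (terminator). Final body='nbnon96lqakyy2qw6xn8gy' (22 bytes)
Body byte 6 = '6'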